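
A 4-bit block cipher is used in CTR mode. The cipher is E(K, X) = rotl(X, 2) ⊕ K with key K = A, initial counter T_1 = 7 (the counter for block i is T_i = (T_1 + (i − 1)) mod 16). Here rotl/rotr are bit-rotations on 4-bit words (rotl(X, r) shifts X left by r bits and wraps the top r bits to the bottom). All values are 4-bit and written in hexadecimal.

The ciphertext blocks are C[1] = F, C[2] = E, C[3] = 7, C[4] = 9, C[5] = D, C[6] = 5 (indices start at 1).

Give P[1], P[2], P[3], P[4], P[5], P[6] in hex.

CTR decryption: S_i = E(K, T_i) where T_i is the counter for block i; P_i = C_i ⊕ S_i.
P[1]: T = 7, S = E(K, T) = 7; F ⊕ 7 = 8.
P[2]: T = 8, S = E(K, T) = 8; E ⊕ 8 = 6.
P[3]: T = 9, S = E(K, T) = C; 7 ⊕ C = B.
P[4]: T = A, S = E(K, T) = 0; 9 ⊕ 0 = 9.
P[5]: T = B, S = E(K, T) = 4; D ⊕ 4 = 9.
P[6]: T = C, S = E(K, T) = 9; 5 ⊕ 9 = C.

P[1] = 8, P[2] = 6, P[3] = B, P[4] = 9, P[5] = 9, P[6] = C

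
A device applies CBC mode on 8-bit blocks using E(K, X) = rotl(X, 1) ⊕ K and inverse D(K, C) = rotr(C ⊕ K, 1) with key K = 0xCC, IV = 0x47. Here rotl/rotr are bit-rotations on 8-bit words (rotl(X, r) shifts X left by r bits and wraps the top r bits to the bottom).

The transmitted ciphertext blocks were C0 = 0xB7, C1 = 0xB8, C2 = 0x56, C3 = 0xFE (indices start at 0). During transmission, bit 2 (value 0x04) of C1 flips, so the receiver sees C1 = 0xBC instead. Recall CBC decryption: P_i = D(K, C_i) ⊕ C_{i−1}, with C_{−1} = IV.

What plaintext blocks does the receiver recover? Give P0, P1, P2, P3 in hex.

P0 = 0xFA, P1 = 0x8F, P2 = 0xF1, P3 = 0x4F

Only C1 changed, to 0xBC. In CBC, a change in C_i garbles P_i and flips the same bit in P_{i+1}. Decrypting the received ciphertext:
P0: D(K, 0xB7) = 0xBD; 0xBD ⊕ 0x47 = 0xFA.
P1: D(K, 0xBC) = 0x38; 0x38 ⊕ 0xB7 = 0x8F.
P2: D(K, 0x56) = 0x4D; 0x4D ⊕ 0xBC = 0xF1.
P3: D(K, 0xFE) = 0x19; 0x19 ⊕ 0x56 = 0x4F.
Blocks that differ from the original plaintext: P1, P2.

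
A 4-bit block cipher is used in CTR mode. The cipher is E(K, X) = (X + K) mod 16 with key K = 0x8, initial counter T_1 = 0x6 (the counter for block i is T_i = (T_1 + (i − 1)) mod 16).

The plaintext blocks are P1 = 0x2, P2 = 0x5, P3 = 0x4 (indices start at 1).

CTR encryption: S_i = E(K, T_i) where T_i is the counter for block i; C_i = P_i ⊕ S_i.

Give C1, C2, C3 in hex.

C1: T = 0x6, S = E(K, T) = 0xE; 0x2 ⊕ 0xE = 0xC.
C2: T = 0x7, S = E(K, T) = 0xF; 0x5 ⊕ 0xF = 0xA.
C3: T = 0x8, S = E(K, T) = 0x0; 0x4 ⊕ 0x0 = 0x4.

C1 = 0xC, C2 = 0xA, C3 = 0x4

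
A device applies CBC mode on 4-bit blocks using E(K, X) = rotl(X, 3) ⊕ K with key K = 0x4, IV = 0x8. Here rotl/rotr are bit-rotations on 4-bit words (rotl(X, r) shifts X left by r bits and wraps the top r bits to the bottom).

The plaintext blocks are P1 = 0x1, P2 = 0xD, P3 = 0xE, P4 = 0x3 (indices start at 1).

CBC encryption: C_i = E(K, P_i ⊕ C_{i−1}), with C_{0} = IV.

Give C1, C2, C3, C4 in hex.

C1: P1 ⊕ 0x8 = 0x9; E(K, 0x9) = 0x8.
C2: P2 ⊕ 0x8 = 0x5; E(K, 0x5) = 0xE.
C3: P3 ⊕ 0xE = 0x0; E(K, 0x0) = 0x4.
C4: P4 ⊕ 0x4 = 0x7; E(K, 0x7) = 0xF.

C1 = 0x8, C2 = 0xE, C3 = 0x4, C4 = 0xF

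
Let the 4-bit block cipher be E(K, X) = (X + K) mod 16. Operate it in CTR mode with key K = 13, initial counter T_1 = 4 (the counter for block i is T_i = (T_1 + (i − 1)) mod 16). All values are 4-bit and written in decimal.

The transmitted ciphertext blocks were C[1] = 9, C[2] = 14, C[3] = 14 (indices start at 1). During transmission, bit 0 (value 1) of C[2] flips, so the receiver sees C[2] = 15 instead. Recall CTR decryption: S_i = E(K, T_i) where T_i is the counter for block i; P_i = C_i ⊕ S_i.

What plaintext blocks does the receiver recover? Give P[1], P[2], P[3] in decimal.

Only C[2] changed, to 15. In CTR, a change in C_i flips the same bit in P_i only; the keystream is unaffected. Decrypting the received ciphertext:
P[1]: T = 4, S = E(K, T) = 1; 9 ⊕ 1 = 8.
P[2]: T = 5, S = E(K, T) = 2; 15 ⊕ 2 = 13.
P[3]: T = 6, S = E(K, T) = 3; 14 ⊕ 3 = 13.
Blocks that differ from the original plaintext: P[2].

P[1] = 8, P[2] = 13, P[3] = 13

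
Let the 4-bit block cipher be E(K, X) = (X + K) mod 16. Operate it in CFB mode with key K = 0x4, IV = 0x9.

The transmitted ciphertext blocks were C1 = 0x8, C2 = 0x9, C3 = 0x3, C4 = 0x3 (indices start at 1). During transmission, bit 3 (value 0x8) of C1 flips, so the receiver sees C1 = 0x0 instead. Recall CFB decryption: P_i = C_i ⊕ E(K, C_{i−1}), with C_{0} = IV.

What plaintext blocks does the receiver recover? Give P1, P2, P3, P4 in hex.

Only C1 changed, to 0x0. In CFB, a change in C_i flips the same bit in P_i and garbles P_{i+1}. Decrypting the received ciphertext:
P1: E(K, 0x9) = 0xD; 0x0 ⊕ 0xD = 0xD.
P2: E(K, 0x0) = 0x4; 0x9 ⊕ 0x4 = 0xD.
P3: E(K, 0x9) = 0xD; 0x3 ⊕ 0xD = 0xE.
P4: E(K, 0x3) = 0x7; 0x3 ⊕ 0x7 = 0x4.
Blocks that differ from the original plaintext: P1, P2.

P1 = 0xD, P2 = 0xD, P3 = 0xE, P4 = 0x4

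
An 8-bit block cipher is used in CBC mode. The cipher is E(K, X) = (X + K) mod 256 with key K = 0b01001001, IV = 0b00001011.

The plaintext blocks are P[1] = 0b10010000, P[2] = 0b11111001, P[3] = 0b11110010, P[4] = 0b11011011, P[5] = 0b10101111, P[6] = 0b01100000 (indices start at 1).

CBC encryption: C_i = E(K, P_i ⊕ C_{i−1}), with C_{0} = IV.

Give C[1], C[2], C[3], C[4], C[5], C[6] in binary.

C[1] = 0b11100100, C[2] = 0b01100110, C[3] = 0b11011101, C[4] = 0b01001111, C[5] = 0b00101001, C[6] = 0b10010010

C[1]: P[1] ⊕ 0b00001011 = 0b10011011; E(K, 0b10011011) = 0b11100100.
C[2]: P[2] ⊕ 0b11100100 = 0b00011101; E(K, 0b00011101) = 0b01100110.
C[3]: P[3] ⊕ 0b01100110 = 0b10010100; E(K, 0b10010100) = 0b11011101.
C[4]: P[4] ⊕ 0b11011101 = 0b00000110; E(K, 0b00000110) = 0b01001111.
C[5]: P[5] ⊕ 0b01001111 = 0b11100000; E(K, 0b11100000) = 0b00101001.
C[6]: P[6] ⊕ 0b00101001 = 0b01001001; E(K, 0b01001001) = 0b10010010.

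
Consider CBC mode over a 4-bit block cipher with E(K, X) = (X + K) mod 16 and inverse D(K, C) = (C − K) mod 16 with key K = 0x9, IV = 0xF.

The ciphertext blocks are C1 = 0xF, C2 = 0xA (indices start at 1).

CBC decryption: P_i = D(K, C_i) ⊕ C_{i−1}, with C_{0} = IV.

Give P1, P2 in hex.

P1 = 0x9, P2 = 0xE

P1: D(K, 0xF) = 0x6; 0x6 ⊕ 0xF = 0x9.
P2: D(K, 0xA) = 0x1; 0x1 ⊕ 0xF = 0xE.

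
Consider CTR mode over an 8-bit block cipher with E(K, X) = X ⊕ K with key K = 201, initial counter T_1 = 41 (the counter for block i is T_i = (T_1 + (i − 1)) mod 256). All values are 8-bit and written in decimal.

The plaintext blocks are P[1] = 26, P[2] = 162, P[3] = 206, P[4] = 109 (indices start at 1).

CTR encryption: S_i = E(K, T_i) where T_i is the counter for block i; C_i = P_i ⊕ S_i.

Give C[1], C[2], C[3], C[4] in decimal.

C[1]: T = 41, S = E(K, T) = 224; 26 ⊕ 224 = 250.
C[2]: T = 42, S = E(K, T) = 227; 162 ⊕ 227 = 65.
C[3]: T = 43, S = E(K, T) = 226; 206 ⊕ 226 = 44.
C[4]: T = 44, S = E(K, T) = 229; 109 ⊕ 229 = 136.

C[1] = 250, C[2] = 65, C[3] = 44, C[4] = 136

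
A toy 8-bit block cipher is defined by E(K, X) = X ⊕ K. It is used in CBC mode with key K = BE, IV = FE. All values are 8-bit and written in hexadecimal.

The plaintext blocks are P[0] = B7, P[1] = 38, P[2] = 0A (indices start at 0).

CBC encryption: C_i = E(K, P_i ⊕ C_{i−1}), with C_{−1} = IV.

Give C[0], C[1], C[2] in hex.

C[0]: P[0] ⊕ FE = 49; E(K, 49) = F7.
C[1]: P[1] ⊕ F7 = CF; E(K, CF) = 71.
C[2]: P[2] ⊕ 71 = 7B; E(K, 7B) = C5.

C[0] = F7, C[1] = 71, C[2] = C5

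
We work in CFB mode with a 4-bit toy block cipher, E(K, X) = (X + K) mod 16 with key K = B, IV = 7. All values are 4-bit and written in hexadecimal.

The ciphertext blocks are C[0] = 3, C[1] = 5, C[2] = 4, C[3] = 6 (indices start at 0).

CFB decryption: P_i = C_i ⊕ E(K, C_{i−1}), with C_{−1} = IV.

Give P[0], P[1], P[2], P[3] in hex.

P[0]: E(K, 7) = 2; 3 ⊕ 2 = 1.
P[1]: E(K, 3) = E; 5 ⊕ E = B.
P[2]: E(K, 5) = 0; 4 ⊕ 0 = 4.
P[3]: E(K, 4) = F; 6 ⊕ F = 9.

P[0] = 1, P[1] = B, P[2] = 4, P[3] = 9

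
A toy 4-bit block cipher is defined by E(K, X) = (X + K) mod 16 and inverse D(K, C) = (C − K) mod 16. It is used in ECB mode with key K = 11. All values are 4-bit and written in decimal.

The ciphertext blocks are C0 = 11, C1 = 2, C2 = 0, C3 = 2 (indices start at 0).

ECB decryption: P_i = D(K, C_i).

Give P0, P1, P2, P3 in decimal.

P0: D(K, 11) = 0.
P1: D(K, 2) = 7.
P2: D(K, 0) = 5.
P3: D(K, 2) = 7.

P0 = 0, P1 = 7, P2 = 5, P3 = 7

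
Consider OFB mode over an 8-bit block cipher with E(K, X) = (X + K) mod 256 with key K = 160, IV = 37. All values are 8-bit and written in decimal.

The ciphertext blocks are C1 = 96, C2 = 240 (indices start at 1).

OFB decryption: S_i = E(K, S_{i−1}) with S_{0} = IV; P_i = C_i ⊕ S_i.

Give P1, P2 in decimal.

P1: S = E(K, 37) = 197; 96 ⊕ 197 = 165.
P2: S = E(K, 197) = 101; 240 ⊕ 101 = 149.

P1 = 165, P2 = 149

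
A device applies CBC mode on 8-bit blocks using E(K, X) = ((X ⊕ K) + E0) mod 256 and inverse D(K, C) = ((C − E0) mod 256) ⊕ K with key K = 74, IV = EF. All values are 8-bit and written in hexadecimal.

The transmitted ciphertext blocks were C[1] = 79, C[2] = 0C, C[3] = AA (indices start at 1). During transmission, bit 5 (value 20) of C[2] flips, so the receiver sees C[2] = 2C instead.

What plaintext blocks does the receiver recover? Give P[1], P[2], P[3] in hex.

P[1] = 02, P[2] = 41, P[3] = 92

CBC decryption: P_i = D(K, C_i) ⊕ C_{i−1}, with C_{0} = IV.
Only C[2] changed, to 2C. In CBC, a change in C_i garbles P_i and flips the same bit in P_{i+1}. Decrypting the received ciphertext:
P[1]: D(K, 79) = ED; ED ⊕ EF = 02.
P[2]: D(K, 2C) = 38; 38 ⊕ 79 = 41.
P[3]: D(K, AA) = BE; BE ⊕ 2C = 92.
Blocks that differ from the original plaintext: P[2], P[3].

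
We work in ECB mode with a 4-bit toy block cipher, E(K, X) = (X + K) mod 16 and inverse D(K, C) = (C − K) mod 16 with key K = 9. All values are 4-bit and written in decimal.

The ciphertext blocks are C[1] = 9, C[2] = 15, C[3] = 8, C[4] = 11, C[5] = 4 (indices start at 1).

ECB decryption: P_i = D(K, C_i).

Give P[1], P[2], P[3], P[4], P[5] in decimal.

P[1] = 0, P[2] = 6, P[3] = 15, P[4] = 2, P[5] = 11

P[1]: D(K, 9) = 0.
P[2]: D(K, 15) = 6.
P[3]: D(K, 8) = 15.
P[4]: D(K, 11) = 2.
P[5]: D(K, 4) = 11.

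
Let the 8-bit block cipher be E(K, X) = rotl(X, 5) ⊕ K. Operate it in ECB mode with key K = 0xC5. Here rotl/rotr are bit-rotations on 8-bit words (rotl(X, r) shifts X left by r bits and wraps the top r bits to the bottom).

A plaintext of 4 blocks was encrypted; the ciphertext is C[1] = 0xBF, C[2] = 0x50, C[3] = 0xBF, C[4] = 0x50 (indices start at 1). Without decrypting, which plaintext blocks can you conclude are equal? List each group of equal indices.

P[1] = P[3]; P[2] = P[4]

ECB encrypts each block independently with the same key, so equal ciphertext blocks imply equal plaintext blocks.
C[1] = C[3] = 0xBF, so P[1] = P[3].
C[2] = C[4] = 0x50, so P[2] = P[4].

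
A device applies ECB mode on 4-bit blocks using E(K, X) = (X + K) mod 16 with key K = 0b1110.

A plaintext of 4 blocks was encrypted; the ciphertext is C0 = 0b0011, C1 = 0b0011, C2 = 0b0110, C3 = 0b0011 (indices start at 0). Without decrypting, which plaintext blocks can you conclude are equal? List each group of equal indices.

P0 = P1 = P3

ECB encrypts each block independently with the same key, so equal ciphertext blocks imply equal plaintext blocks.
C0 = C1 = C3 = 0b0011, so P0 = P1 = P3.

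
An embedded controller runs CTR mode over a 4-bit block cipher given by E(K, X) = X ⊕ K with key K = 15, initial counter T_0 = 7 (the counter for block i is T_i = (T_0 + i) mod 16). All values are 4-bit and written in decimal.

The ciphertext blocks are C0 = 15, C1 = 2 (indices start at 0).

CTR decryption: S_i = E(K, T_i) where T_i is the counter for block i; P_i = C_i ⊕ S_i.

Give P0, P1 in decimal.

P0: T = 7, S = E(K, T) = 8; 15 ⊕ 8 = 7.
P1: T = 8, S = E(K, T) = 7; 2 ⊕ 7 = 5.

P0 = 7, P1 = 5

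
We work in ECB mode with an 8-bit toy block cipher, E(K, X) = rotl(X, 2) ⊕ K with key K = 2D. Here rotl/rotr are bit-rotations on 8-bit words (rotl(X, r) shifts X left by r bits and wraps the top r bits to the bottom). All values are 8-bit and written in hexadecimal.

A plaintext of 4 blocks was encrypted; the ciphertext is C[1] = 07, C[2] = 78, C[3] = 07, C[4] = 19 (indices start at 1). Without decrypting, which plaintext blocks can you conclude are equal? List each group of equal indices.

ECB encrypts each block independently with the same key, so equal ciphertext blocks imply equal plaintext blocks.
C[1] = C[3] = 07, so P[1] = P[3].

P[1] = P[3]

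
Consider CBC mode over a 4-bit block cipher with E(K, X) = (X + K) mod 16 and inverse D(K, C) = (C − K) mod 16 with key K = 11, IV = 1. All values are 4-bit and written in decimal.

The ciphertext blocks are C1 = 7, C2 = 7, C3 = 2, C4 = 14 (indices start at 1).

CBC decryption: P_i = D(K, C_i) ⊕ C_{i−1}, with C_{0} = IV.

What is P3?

P3 = 0

P3: D(K, 2) = 7; 7 ⊕ 7 = 0.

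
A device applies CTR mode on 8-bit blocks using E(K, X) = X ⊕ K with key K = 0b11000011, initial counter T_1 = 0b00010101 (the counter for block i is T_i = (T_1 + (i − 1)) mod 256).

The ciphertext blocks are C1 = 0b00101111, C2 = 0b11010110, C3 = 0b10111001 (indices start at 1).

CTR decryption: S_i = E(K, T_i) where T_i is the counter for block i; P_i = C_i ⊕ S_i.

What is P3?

P3: T = 0b00010111, S = E(K, T) = 0b11010100; 0b10111001 ⊕ 0b11010100 = 0b01101101.

P3 = 0b01101101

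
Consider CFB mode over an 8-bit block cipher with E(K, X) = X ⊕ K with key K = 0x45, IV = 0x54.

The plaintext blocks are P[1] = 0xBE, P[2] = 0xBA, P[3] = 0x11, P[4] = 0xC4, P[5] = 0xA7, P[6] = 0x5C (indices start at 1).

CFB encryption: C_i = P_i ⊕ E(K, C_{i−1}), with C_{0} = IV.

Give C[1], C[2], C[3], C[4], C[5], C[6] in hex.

C[1]: E(K, 0x54) = 0x11; 0xBE ⊕ 0x11 = 0xAF.
C[2]: E(K, 0xAF) = 0xEA; 0xBA ⊕ 0xEA = 0x50.
C[3]: E(K, 0x50) = 0x15; 0x11 ⊕ 0x15 = 0x04.
C[4]: E(K, 0x04) = 0x41; 0xC4 ⊕ 0x41 = 0x85.
C[5]: E(K, 0x85) = 0xC0; 0xA7 ⊕ 0xC0 = 0x67.
C[6]: E(K, 0x67) = 0x22; 0x5C ⊕ 0x22 = 0x7E.

C[1] = 0xAF, C[2] = 0x50, C[3] = 0x04, C[4] = 0x85, C[5] = 0x67, C[6] = 0x7E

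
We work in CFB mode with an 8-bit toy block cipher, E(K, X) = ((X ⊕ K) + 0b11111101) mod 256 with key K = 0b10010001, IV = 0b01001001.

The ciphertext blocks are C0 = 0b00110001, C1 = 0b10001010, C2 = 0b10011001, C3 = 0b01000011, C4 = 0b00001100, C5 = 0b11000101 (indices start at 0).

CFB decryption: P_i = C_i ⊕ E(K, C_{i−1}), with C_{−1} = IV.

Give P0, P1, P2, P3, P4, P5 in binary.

P0 = 0b11100100, P1 = 0b00010111, P2 = 0b10000001, P3 = 0b01000110, P4 = 0b11000011, P5 = 0b01011111

P0: E(K, 0b01001001) = 0b11010101; 0b00110001 ⊕ 0b11010101 = 0b11100100.
P1: E(K, 0b00110001) = 0b10011101; 0b10001010 ⊕ 0b10011101 = 0b00010111.
P2: E(K, 0b10001010) = 0b00011000; 0b10011001 ⊕ 0b00011000 = 0b10000001.
P3: E(K, 0b10011001) = 0b00000101; 0b01000011 ⊕ 0b00000101 = 0b01000110.
P4: E(K, 0b01000011) = 0b11001111; 0b00001100 ⊕ 0b11001111 = 0b11000011.
P5: E(K, 0b00001100) = 0b10011010; 0b11000101 ⊕ 0b10011010 = 0b01011111.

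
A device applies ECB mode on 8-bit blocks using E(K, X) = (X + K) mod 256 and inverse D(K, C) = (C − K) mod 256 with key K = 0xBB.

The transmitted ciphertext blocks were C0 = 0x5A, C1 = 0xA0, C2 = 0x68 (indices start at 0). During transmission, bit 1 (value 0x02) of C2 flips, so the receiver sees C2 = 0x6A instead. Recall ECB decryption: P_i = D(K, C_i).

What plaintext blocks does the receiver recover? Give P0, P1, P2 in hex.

P0 = 0x9F, P1 = 0xE5, P2 = 0xAF

Only C2 changed, to 0x6A. In ECB, a change in C_i affects only P_i. Decrypting the received ciphertext:
P0: D(K, 0x5A) = 0x9F.
P1: D(K, 0xA0) = 0xE5.
P2: D(K, 0x6A) = 0xAF.
Blocks that differ from the original plaintext: P2.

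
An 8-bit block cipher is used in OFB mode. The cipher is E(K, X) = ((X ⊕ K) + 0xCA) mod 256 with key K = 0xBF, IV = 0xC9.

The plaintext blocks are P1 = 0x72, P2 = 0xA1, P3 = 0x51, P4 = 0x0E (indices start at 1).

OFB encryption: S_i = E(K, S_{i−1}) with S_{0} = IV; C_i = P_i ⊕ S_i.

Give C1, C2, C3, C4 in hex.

C1 = 0x32, C2 = 0x68, C3 = 0x11, C4 = 0xC7

C1: S = E(K, 0xC9) = 0x40; 0x72 ⊕ 0x40 = 0x32.
C2: S = E(K, 0x40) = 0xC9; 0xA1 ⊕ 0xC9 = 0x68.
C3: S = E(K, 0xC9) = 0x40; 0x51 ⊕ 0x40 = 0x11.
C4: S = E(K, 0x40) = 0xC9; 0x0E ⊕ 0xC9 = 0xC7.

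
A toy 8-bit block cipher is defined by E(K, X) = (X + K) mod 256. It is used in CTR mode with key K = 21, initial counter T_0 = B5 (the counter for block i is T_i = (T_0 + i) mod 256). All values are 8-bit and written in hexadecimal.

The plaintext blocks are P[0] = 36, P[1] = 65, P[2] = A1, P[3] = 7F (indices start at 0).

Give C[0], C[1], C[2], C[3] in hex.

CTR encryption: S_i = E(K, T_i) where T_i is the counter for block i; C_i = P_i ⊕ S_i.
C[0]: T = B5, S = E(K, T) = D6; 36 ⊕ D6 = E0.
C[1]: T = B6, S = E(K, T) = D7; 65 ⊕ D7 = B2.
C[2]: T = B7, S = E(K, T) = D8; A1 ⊕ D8 = 79.
C[3]: T = B8, S = E(K, T) = D9; 7F ⊕ D9 = A6.

C[0] = E0, C[1] = B2, C[2] = 79, C[3] = A6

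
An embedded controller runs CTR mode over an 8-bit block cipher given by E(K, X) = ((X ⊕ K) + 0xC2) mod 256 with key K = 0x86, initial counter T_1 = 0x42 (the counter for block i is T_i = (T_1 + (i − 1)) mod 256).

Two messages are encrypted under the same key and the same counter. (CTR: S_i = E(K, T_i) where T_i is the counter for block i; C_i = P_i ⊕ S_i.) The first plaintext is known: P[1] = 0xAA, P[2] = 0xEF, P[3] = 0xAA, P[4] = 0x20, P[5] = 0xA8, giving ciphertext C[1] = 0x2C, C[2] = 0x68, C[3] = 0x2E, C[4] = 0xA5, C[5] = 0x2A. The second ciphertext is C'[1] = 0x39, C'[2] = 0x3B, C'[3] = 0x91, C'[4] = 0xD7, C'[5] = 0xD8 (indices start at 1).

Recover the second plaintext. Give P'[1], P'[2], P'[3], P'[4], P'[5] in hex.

In CTR with a reused counter, both messages share the same keystream S_i, so C_i ⊕ C'_i = P_i ⊕ P'_i and thus P'_i = P_i ⊕ C_i ⊕ C'_i.
P'[1]: 0xAA ⊕ 0x2C ⊕ 0x39 = 0xBF.
P'[2]: 0xEF ⊕ 0x68 ⊕ 0x3B = 0xBC.
P'[3]: 0xAA ⊕ 0x2E ⊕ 0x91 = 0x15.
P'[4]: 0x20 ⊕ 0xA5 ⊕ 0xD7 = 0x52.
P'[5]: 0xA8 ⊕ 0x2A ⊕ 0xD8 = 0x5A.

P'[1] = 0xBF, P'[2] = 0xBC, P'[3] = 0x15, P'[4] = 0x52, P'[5] = 0x5A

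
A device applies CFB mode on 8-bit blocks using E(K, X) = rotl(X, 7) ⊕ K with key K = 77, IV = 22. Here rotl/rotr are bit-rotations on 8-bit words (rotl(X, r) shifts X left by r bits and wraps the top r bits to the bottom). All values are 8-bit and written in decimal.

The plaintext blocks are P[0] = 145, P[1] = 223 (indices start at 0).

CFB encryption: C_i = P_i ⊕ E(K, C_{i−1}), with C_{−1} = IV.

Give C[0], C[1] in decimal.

C[0]: E(K, 22) = 70; 145 ⊕ 70 = 215.
C[1]: E(K, 215) = 166; 223 ⊕ 166 = 121.

C[0] = 215, C[1] = 121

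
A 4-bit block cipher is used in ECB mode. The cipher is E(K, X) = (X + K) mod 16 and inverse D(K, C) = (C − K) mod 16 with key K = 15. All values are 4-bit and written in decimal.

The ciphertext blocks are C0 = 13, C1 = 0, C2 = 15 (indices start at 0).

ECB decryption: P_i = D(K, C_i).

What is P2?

P2 = 0

P2: D(K, 15) = 0.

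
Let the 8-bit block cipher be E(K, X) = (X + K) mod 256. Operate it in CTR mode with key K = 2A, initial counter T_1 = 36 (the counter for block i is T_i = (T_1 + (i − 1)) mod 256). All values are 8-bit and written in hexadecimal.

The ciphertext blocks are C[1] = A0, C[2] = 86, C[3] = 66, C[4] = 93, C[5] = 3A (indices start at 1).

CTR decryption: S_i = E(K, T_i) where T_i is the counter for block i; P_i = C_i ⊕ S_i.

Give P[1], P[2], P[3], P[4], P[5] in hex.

P[1] = C0, P[2] = E7, P[3] = 04, P[4] = F0, P[5] = 5E

P[1]: T = 36, S = E(K, T) = 60; A0 ⊕ 60 = C0.
P[2]: T = 37, S = E(K, T) = 61; 86 ⊕ 61 = E7.
P[3]: T = 38, S = E(K, T) = 62; 66 ⊕ 62 = 04.
P[4]: T = 39, S = E(K, T) = 63; 93 ⊕ 63 = F0.
P[5]: T = 3A, S = E(K, T) = 64; 3A ⊕ 64 = 5E.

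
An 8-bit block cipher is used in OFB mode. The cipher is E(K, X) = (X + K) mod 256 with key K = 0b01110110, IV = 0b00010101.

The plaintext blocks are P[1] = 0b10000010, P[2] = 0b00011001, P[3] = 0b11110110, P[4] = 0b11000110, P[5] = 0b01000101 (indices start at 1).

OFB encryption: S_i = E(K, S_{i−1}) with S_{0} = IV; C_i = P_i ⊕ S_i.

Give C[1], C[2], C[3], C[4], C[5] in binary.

C[1] = 0b00001001, C[2] = 0b00011000, C[3] = 0b10000001, C[4] = 0b00101011, C[5] = 0b00100110

C[1]: S = E(K, 0b00010101) = 0b10001011; 0b10000010 ⊕ 0b10001011 = 0b00001001.
C[2]: S = E(K, 0b10001011) = 0b00000001; 0b00011001 ⊕ 0b00000001 = 0b00011000.
C[3]: S = E(K, 0b00000001) = 0b01110111; 0b11110110 ⊕ 0b01110111 = 0b10000001.
C[4]: S = E(K, 0b01110111) = 0b11101101; 0b11000110 ⊕ 0b11101101 = 0b00101011.
C[5]: S = E(K, 0b11101101) = 0b01100011; 0b01000101 ⊕ 0b01100011 = 0b00100110.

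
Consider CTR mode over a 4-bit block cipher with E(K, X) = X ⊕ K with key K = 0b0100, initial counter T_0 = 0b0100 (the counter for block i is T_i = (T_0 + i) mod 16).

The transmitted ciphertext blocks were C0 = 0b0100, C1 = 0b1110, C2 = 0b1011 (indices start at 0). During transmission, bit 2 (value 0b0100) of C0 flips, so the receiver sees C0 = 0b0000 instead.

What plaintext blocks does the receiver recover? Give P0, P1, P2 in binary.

CTR decryption: S_i = E(K, T_i) where T_i is the counter for block i; P_i = C_i ⊕ S_i.
Only C0 changed, to 0b0000. In CTR, a change in C_i flips the same bit in P_i only; the keystream is unaffected. Decrypting the received ciphertext:
P0: T = 0b0100, S = E(K, T) = 0b0000; 0b0000 ⊕ 0b0000 = 0b0000.
P1: T = 0b0101, S = E(K, T) = 0b0001; 0b1110 ⊕ 0b0001 = 0b1111.
P2: T = 0b0110, S = E(K, T) = 0b0010; 0b1011 ⊕ 0b0010 = 0b1001.
Blocks that differ from the original plaintext: P0.

P0 = 0b0000, P1 = 0b1111, P2 = 0b1001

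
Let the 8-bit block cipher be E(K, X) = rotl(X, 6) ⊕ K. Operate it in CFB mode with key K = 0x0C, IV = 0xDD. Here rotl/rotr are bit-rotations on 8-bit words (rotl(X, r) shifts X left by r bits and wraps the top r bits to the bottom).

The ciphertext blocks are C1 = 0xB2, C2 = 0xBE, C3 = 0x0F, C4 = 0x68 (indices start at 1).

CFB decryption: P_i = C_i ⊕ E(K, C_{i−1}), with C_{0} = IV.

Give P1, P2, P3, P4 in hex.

P1: E(K, 0xDD) = 0x7B; 0xB2 ⊕ 0x7B = 0xC9.
P2: E(K, 0xB2) = 0xA0; 0xBE ⊕ 0xA0 = 0x1E.
P3: E(K, 0xBE) = 0xA3; 0x0F ⊕ 0xA3 = 0xAC.
P4: E(K, 0x0F) = 0xCF; 0x68 ⊕ 0xCF = 0xA7.

P1 = 0xC9, P2 = 0x1E, P3 = 0xAC, P4 = 0xA7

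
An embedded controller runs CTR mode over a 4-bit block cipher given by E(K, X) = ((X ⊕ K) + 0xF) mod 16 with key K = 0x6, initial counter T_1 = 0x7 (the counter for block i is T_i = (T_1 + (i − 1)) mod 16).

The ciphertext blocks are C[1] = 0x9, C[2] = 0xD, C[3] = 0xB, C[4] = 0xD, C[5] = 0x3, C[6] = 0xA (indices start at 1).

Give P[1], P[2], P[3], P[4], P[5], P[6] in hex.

P[1] = 0x9, P[2] = 0x0, P[3] = 0x5, P[4] = 0x6, P[5] = 0xF, P[6] = 0x3

CTR decryption: S_i = E(K, T_i) where T_i is the counter for block i; P_i = C_i ⊕ S_i.
P[1]: T = 0x7, S = E(K, T) = 0x0; 0x9 ⊕ 0x0 = 0x9.
P[2]: T = 0x8, S = E(K, T) = 0xD; 0xD ⊕ 0xD = 0x0.
P[3]: T = 0x9, S = E(K, T) = 0xE; 0xB ⊕ 0xE = 0x5.
P[4]: T = 0xA, S = E(K, T) = 0xB; 0xD ⊕ 0xB = 0x6.
P[5]: T = 0xB, S = E(K, T) = 0xC; 0x3 ⊕ 0xC = 0xF.
P[6]: T = 0xC, S = E(K, T) = 0x9; 0xA ⊕ 0x9 = 0x3.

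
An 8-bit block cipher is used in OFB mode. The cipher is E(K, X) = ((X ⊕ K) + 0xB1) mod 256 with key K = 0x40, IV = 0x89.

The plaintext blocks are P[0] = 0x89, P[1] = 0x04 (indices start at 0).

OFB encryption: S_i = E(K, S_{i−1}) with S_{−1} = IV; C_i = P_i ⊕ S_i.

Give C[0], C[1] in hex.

C[0] = 0xF3, C[1] = 0xEF

C[0]: S = E(K, 0x89) = 0x7A; 0x89 ⊕ 0x7A = 0xF3.
C[1]: S = E(K, 0x7A) = 0xEB; 0x04 ⊕ 0xEB = 0xEF.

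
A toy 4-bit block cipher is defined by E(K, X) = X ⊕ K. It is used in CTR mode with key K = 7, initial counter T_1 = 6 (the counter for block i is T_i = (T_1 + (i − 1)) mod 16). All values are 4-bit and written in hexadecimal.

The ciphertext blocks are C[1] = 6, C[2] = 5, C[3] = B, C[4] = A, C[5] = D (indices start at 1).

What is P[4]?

P[4] = 4

CTR decryption: S_i = E(K, T_i) where T_i is the counter for block i; P_i = C_i ⊕ S_i.
P[4]: T = 9, S = E(K, T) = E; A ⊕ E = 4.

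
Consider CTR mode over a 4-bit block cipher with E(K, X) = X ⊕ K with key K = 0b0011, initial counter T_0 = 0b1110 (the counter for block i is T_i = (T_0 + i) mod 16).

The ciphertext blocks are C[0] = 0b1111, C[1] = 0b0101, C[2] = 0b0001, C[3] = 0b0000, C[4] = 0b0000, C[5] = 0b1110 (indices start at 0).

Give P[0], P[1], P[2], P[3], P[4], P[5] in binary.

P[0] = 0b0010, P[1] = 0b1001, P[2] = 0b0010, P[3] = 0b0010, P[4] = 0b0001, P[5] = 0b1110

CTR decryption: S_i = E(K, T_i) where T_i is the counter for block i; P_i = C_i ⊕ S_i.
P[0]: T = 0b1110, S = E(K, T) = 0b1101; 0b1111 ⊕ 0b1101 = 0b0010.
P[1]: T = 0b1111, S = E(K, T) = 0b1100; 0b0101 ⊕ 0b1100 = 0b1001.
P[2]: T = 0b0000, S = E(K, T) = 0b0011; 0b0001 ⊕ 0b0011 = 0b0010.
P[3]: T = 0b0001, S = E(K, T) = 0b0010; 0b0000 ⊕ 0b0010 = 0b0010.
P[4]: T = 0b0010, S = E(K, T) = 0b0001; 0b0000 ⊕ 0b0001 = 0b0001.
P[5]: T = 0b0011, S = E(K, T) = 0b0000; 0b1110 ⊕ 0b0000 = 0b1110.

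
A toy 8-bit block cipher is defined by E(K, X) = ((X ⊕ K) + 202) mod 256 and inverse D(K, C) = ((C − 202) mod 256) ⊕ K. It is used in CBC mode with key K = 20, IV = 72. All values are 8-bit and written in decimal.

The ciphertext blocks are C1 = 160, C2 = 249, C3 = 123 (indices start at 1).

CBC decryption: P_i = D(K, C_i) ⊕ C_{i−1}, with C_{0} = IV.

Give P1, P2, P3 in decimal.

P1 = 138, P2 = 155, P3 = 92

P1: D(K, 160) = 194; 194 ⊕ 72 = 138.
P2: D(K, 249) = 59; 59 ⊕ 160 = 155.
P3: D(K, 123) = 165; 165 ⊕ 249 = 92.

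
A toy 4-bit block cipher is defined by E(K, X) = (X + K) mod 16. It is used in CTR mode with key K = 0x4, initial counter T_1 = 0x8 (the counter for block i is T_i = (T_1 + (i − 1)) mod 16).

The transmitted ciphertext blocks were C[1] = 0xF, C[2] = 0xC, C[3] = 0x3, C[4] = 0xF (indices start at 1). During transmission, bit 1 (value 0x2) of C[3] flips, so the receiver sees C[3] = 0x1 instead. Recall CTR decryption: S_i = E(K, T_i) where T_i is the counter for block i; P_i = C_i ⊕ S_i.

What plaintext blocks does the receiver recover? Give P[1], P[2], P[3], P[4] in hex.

P[1] = 0x3, P[2] = 0x1, P[3] = 0xF, P[4] = 0x0

Only C[3] changed, to 0x1. In CTR, a change in C_i flips the same bit in P_i only; the keystream is unaffected. Decrypting the received ciphertext:
P[1]: T = 0x8, S = E(K, T) = 0xC; 0xF ⊕ 0xC = 0x3.
P[2]: T = 0x9, S = E(K, T) = 0xD; 0xC ⊕ 0xD = 0x1.
P[3]: T = 0xA, S = E(K, T) = 0xE; 0x1 ⊕ 0xE = 0xF.
P[4]: T = 0xB, S = E(K, T) = 0xF; 0xF ⊕ 0xF = 0x0.
Blocks that differ from the original plaintext: P[3].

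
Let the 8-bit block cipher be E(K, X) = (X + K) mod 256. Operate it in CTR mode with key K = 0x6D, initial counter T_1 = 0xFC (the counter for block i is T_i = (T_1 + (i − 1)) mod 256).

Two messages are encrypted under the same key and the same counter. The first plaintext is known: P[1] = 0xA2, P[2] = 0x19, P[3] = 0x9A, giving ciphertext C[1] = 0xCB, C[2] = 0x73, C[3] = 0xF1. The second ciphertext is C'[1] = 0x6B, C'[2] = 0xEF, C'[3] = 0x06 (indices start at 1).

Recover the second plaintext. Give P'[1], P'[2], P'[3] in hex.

In CTR with a reused counter, both messages share the same keystream S_i, so C_i ⊕ C'_i = P_i ⊕ P'_i and thus P'_i = P_i ⊕ C_i ⊕ C'_i.
P'[1]: 0xA2 ⊕ 0xCB ⊕ 0x6B = 0x02.
P'[2]: 0x19 ⊕ 0x73 ⊕ 0xEF = 0x85.
P'[3]: 0x9A ⊕ 0xF1 ⊕ 0x06 = 0x6D.

P'[1] = 0x02, P'[2] = 0x85, P'[3] = 0x6D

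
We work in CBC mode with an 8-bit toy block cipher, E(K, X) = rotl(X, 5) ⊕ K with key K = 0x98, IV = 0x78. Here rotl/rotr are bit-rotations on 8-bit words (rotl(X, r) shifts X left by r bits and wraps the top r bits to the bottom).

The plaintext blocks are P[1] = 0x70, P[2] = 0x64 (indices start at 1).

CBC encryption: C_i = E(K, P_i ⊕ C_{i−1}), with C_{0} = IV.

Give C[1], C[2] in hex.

C[1]: P[1] ⊕ 0x78 = 0x08; E(K, 0x08) = 0x99.
C[2]: P[2] ⊕ 0x99 = 0xFD; E(K, 0xFD) = 0x27.

C[1] = 0x99, C[2] = 0x27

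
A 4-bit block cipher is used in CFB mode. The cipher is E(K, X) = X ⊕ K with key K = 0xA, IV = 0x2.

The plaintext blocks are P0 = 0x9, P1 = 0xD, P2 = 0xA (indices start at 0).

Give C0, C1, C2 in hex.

CFB encryption: C_i = P_i ⊕ E(K, C_{i−1}), with C_{−1} = IV.
C0: E(K, 0x2) = 0x8; 0x9 ⊕ 0x8 = 0x1.
C1: E(K, 0x1) = 0xB; 0xD ⊕ 0xB = 0x6.
C2: E(K, 0x6) = 0xC; 0xA ⊕ 0xC = 0x6.

C0 = 0x1, C1 = 0x6, C2 = 0x6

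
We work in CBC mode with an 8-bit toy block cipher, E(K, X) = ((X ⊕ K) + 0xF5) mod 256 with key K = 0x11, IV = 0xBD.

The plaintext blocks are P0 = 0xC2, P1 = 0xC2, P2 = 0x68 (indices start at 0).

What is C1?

CBC encryption: C_i = E(K, P_i ⊕ C_{i−1}), with C_{−1} = IV.
C0: P0 ⊕ 0xBD = 0x7F; E(K, 0x7F) = 0x63.
C1: P1 ⊕ 0x63 = 0xA1; E(K, 0xA1) = 0xA5.

C1 = 0xA5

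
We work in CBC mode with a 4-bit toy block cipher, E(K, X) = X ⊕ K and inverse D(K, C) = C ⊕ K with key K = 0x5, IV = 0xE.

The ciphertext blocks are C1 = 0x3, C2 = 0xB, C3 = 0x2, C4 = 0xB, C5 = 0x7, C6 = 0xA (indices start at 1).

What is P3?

CBC decryption: P_i = D(K, C_i) ⊕ C_{i−1}, with C_{0} = IV.
P3: D(K, 0x2) = 0x7; 0x7 ⊕ 0xB = 0xC.

P3 = 0xC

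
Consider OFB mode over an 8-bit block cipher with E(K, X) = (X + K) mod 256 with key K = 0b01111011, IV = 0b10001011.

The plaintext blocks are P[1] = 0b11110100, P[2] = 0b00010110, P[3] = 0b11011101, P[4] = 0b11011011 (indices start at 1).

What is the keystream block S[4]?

OFB encryption: S_i = E(K, S_{i−1}) with S_{0} = IV; C_i = P_i ⊕ S_i.
C[1]: S = E(K, 0b10001011) = 0b00000110; 0b11110100 ⊕ 0b00000110 = 0b11110010.
C[2]: S = E(K, 0b00000110) = 0b10000001; 0b00010110 ⊕ 0b10000001 = 0b10010111.
C[3]: S = E(K, 0b10000001) = 0b11111100; 0b11011101 ⊕ 0b11111100 = 0b00100001.
C[4]: S = E(K, 0b11111100) = 0b01110111; 0b11011011 ⊕ 0b01110111 = 0b10101100.
So S[4] = 0b01110111.

0b01110111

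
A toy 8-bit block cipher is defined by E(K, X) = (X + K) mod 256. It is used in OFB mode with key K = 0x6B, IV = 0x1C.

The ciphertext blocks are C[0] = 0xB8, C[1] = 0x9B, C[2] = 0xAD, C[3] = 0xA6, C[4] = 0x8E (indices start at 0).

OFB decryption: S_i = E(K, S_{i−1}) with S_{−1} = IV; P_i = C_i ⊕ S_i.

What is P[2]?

P[0]: S = E(K, 0x1C) = 0x87; 0xB8 ⊕ 0x87 = 0x3F.
P[1]: S = E(K, 0x87) = 0xF2; 0x9B ⊕ 0xF2 = 0x69.
P[2]: S = E(K, 0xF2) = 0x5D; 0xAD ⊕ 0x5D = 0xF0.

P[2] = 0xF0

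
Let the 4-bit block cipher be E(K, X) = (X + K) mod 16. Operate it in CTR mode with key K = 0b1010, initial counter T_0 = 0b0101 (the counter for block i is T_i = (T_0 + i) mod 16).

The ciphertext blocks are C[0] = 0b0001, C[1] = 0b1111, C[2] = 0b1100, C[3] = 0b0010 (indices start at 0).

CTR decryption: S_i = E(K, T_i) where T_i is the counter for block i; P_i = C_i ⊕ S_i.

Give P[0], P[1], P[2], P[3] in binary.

P[0]: T = 0b0101, S = E(K, T) = 0b1111; 0b0001 ⊕ 0b1111 = 0b1110.
P[1]: T = 0b0110, S = E(K, T) = 0b0000; 0b1111 ⊕ 0b0000 = 0b1111.
P[2]: T = 0b0111, S = E(K, T) = 0b0001; 0b1100 ⊕ 0b0001 = 0b1101.
P[3]: T = 0b1000, S = E(K, T) = 0b0010; 0b0010 ⊕ 0b0010 = 0b0000.

P[0] = 0b1110, P[1] = 0b1111, P[2] = 0b1101, P[3] = 0b0000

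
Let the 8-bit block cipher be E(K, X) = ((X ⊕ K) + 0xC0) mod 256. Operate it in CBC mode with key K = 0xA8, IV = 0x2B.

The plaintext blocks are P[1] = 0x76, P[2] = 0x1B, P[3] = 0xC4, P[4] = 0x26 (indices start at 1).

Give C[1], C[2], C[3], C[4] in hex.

C[1] = 0xB5, C[2] = 0xC6, C[3] = 0x6A, C[4] = 0xA4

CBC encryption: C_i = E(K, P_i ⊕ C_{i−1}), with C_{0} = IV.
C[1]: P[1] ⊕ 0x2B = 0x5D; E(K, 0x5D) = 0xB5.
C[2]: P[2] ⊕ 0xB5 = 0xAE; E(K, 0xAE) = 0xC6.
C[3]: P[3] ⊕ 0xC6 = 0x02; E(K, 0x02) = 0x6A.
C[4]: P[4] ⊕ 0x6A = 0x4C; E(K, 0x4C) = 0xA4.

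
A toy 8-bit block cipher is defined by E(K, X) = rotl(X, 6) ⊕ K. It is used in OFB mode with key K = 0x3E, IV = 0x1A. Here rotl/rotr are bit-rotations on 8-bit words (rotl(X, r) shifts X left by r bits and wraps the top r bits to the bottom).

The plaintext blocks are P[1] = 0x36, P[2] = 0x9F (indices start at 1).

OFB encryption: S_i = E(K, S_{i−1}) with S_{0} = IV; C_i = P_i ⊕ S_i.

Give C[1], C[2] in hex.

C[1]: S = E(K, 0x1A) = 0xB8; 0x36 ⊕ 0xB8 = 0x8E.
C[2]: S = E(K, 0xB8) = 0x10; 0x9F ⊕ 0x10 = 0x8F.

C[1] = 0x8E, C[2] = 0x8F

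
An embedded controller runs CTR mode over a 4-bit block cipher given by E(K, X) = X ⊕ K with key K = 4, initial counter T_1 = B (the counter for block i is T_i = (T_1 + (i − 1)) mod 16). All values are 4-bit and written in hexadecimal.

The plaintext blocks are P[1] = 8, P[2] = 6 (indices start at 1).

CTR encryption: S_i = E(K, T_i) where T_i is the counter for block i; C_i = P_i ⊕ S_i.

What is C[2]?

C[1]: T = B, S = E(K, T) = F; 8 ⊕ F = 7.
C[2]: T = C, S = E(K, T) = 8; 6 ⊕ 8 = E.

C[2] = E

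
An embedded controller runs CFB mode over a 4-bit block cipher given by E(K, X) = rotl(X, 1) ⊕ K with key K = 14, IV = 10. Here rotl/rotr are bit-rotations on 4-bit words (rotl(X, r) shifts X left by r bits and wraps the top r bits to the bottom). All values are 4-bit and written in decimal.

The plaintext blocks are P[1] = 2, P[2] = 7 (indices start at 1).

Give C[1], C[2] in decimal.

C[1] = 9, C[2] = 10

CFB encryption: C_i = P_i ⊕ E(K, C_{i−1}), with C_{0} = IV.
C[1]: E(K, 10) = 11; 2 ⊕ 11 = 9.
C[2]: E(K, 9) = 13; 7 ⊕ 13 = 10.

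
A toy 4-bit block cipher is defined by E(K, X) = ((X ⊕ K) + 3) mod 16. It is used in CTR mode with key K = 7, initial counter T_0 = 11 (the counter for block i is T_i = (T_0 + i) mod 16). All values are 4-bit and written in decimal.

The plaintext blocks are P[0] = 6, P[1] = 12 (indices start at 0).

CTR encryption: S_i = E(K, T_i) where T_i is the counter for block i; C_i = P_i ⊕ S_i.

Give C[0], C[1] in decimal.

C[0] = 9, C[1] = 2

C[0]: T = 11, S = E(K, T) = 15; 6 ⊕ 15 = 9.
C[1]: T = 12, S = E(K, T) = 14; 12 ⊕ 14 = 2.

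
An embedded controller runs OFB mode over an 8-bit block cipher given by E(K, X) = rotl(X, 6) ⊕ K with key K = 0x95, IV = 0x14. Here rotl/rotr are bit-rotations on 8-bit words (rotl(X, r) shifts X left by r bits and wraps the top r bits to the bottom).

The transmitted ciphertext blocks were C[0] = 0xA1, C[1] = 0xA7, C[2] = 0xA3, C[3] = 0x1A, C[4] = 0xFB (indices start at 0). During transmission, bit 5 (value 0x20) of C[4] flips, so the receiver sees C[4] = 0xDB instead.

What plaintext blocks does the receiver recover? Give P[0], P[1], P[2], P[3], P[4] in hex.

P[0] = 0x31, P[1] = 0x16, P[2] = 0x5A, P[3] = 0xF1, P[4] = 0xB4

OFB decryption: S_i = E(K, S_{i−1}) with S_{−1} = IV; P_i = C_i ⊕ S_i.
Only C[4] changed, to 0xDB. In OFB, a change in C_i flips the same bit in P_i only; the keystream is unaffected. Decrypting the received ciphertext:
P[0]: S = E(K, 0x14) = 0x90; 0xA1 ⊕ 0x90 = 0x31.
P[1]: S = E(K, 0x90) = 0xB1; 0xA7 ⊕ 0xB1 = 0x16.
P[2]: S = E(K, 0xB1) = 0xF9; 0xA3 ⊕ 0xF9 = 0x5A.
P[3]: S = E(K, 0xF9) = 0xEB; 0x1A ⊕ 0xEB = 0xF1.
P[4]: S = E(K, 0xEB) = 0x6F; 0xDB ⊕ 0x6F = 0xB4.
Blocks that differ from the original plaintext: P[4].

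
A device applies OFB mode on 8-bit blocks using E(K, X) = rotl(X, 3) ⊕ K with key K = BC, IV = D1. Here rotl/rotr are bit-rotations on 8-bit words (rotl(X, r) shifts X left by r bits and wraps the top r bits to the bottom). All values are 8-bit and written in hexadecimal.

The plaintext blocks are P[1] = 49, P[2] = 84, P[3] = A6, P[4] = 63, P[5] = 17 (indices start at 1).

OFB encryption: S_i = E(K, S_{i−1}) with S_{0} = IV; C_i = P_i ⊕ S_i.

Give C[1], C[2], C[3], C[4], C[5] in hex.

C[1] = 7B, C[2] = A9, C[3] = 73, C[4] = 71, C[5] = 3B

C[1]: S = E(K, D1) = 32; 49 ⊕ 32 = 7B.
C[2]: S = E(K, 32) = 2D; 84 ⊕ 2D = A9.
C[3]: S = E(K, 2D) = D5; A6 ⊕ D5 = 73.
C[4]: S = E(K, D5) = 12; 63 ⊕ 12 = 71.
C[5]: S = E(K, 12) = 2C; 17 ⊕ 2C = 3B.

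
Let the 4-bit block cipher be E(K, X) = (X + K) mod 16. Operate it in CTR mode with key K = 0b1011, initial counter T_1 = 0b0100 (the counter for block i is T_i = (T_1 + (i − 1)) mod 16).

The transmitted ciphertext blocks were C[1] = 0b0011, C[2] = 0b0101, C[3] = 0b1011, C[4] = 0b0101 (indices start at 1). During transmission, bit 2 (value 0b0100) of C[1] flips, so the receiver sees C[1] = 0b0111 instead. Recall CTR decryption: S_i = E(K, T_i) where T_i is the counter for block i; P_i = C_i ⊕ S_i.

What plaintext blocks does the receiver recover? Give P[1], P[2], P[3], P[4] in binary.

P[1] = 0b1000, P[2] = 0b0101, P[3] = 0b1010, P[4] = 0b0111

Only C[1] changed, to 0b0111. In CTR, a change in C_i flips the same bit in P_i only; the keystream is unaffected. Decrypting the received ciphertext:
P[1]: T = 0b0100, S = E(K, T) = 0b1111; 0b0111 ⊕ 0b1111 = 0b1000.
P[2]: T = 0b0101, S = E(K, T) = 0b0000; 0b0101 ⊕ 0b0000 = 0b0101.
P[3]: T = 0b0110, S = E(K, T) = 0b0001; 0b1011 ⊕ 0b0001 = 0b1010.
P[4]: T = 0b0111, S = E(K, T) = 0b0010; 0b0101 ⊕ 0b0010 = 0b0111.
Blocks that differ from the original plaintext: P[1].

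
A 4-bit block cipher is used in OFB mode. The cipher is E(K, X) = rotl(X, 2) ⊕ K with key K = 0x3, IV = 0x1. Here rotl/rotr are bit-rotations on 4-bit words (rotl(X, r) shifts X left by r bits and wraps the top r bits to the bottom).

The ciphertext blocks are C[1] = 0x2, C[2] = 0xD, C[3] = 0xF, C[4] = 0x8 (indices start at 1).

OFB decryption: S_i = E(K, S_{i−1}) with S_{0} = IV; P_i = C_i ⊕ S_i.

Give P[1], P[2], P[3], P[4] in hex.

P[1] = 0x5, P[2] = 0x3, P[3] = 0x7, P[4] = 0x9

P[1]: S = E(K, 0x1) = 0x7; 0x2 ⊕ 0x7 = 0x5.
P[2]: S = E(K, 0x7) = 0xE; 0xD ⊕ 0xE = 0x3.
P[3]: S = E(K, 0xE) = 0x8; 0xF ⊕ 0x8 = 0x7.
P[4]: S = E(K, 0x8) = 0x1; 0x8 ⊕ 0x1 = 0x9.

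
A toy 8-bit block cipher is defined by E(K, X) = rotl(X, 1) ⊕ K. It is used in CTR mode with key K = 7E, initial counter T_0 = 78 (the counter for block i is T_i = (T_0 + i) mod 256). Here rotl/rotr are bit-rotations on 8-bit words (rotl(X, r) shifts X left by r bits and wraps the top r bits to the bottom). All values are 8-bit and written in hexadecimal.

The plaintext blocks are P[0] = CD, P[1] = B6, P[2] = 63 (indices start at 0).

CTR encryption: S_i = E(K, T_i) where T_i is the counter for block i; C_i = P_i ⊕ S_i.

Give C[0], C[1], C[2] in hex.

C[0]: T = 78, S = E(K, T) = 8E; CD ⊕ 8E = 43.
C[1]: T = 79, S = E(K, T) = 8C; B6 ⊕ 8C = 3A.
C[2]: T = 7A, S = E(K, T) = 8A; 63 ⊕ 8A = E9.

C[0] = 43, C[1] = 3A, C[2] = E9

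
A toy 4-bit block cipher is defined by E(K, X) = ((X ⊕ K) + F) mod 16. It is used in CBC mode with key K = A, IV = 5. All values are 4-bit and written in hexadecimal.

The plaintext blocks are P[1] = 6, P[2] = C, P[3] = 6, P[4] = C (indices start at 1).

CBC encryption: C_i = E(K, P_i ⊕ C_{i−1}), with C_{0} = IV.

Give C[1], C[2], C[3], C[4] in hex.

C[1] = 8, C[2] = D, C[3] = 0, C[4] = 5

C[1]: P[1] ⊕ 5 = 3; E(K, 3) = 8.
C[2]: P[2] ⊕ 8 = 4; E(K, 4) = D.
C[3]: P[3] ⊕ D = B; E(K, B) = 0.
C[4]: P[4] ⊕ 0 = C; E(K, C) = 5.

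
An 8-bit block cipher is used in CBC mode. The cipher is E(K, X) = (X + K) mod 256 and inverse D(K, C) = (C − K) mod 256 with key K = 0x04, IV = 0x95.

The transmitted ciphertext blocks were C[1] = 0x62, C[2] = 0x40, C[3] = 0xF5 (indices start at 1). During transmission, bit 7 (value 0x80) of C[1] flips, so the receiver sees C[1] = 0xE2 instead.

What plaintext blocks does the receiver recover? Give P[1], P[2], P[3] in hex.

P[1] = 0x4B, P[2] = 0xDE, P[3] = 0xB1

CBC decryption: P_i = D(K, C_i) ⊕ C_{i−1}, with C_{0} = IV.
Only C[1] changed, to 0xE2. In CBC, a change in C_i garbles P_i and flips the same bit in P_{i+1}. Decrypting the received ciphertext:
P[1]: D(K, 0xE2) = 0xDE; 0xDE ⊕ 0x95 = 0x4B.
P[2]: D(K, 0x40) = 0x3C; 0x3C ⊕ 0xE2 = 0xDE.
P[3]: D(K, 0xF5) = 0xF1; 0xF1 ⊕ 0x40 = 0xB1.
Blocks that differ from the original plaintext: P[1], P[2].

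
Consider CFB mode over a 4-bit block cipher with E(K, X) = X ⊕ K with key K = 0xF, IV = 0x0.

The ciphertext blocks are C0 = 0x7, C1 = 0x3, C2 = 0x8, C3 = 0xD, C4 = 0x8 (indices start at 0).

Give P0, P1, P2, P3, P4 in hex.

P0 = 0x8, P1 = 0xB, P2 = 0x4, P3 = 0xA, P4 = 0xA

CFB decryption: P_i = C_i ⊕ E(K, C_{i−1}), with C_{−1} = IV.
P0: E(K, 0x0) = 0xF; 0x7 ⊕ 0xF = 0x8.
P1: E(K, 0x7) = 0x8; 0x3 ⊕ 0x8 = 0xB.
P2: E(K, 0x3) = 0xC; 0x8 ⊕ 0xC = 0x4.
P3: E(K, 0x8) = 0x7; 0xD ⊕ 0x7 = 0xA.
P4: E(K, 0xD) = 0x2; 0x8 ⊕ 0x2 = 0xA.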